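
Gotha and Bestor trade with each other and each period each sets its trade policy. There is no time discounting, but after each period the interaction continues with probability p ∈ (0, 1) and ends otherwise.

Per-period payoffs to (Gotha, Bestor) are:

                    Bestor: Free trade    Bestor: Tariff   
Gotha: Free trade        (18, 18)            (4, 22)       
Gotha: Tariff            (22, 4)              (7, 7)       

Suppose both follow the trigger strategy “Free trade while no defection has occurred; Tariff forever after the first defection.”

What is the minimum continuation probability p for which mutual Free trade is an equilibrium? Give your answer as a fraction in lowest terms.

With no time discounting, the continuation probability p plays the role of the discount factor.
Grim-trigger IC: 18/(1−p) ≥ 22 + 7p/(1−p) ⇒ p ≥ (22−18)/(22−7) = 4/15.

4/15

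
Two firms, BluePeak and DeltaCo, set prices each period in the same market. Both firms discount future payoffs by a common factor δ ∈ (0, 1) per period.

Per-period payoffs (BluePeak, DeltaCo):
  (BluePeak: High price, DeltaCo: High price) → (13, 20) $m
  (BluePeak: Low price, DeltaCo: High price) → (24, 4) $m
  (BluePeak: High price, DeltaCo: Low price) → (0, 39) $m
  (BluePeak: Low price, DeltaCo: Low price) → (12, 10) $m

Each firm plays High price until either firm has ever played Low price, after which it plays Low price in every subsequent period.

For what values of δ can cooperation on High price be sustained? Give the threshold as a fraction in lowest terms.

BluePeak: cooperation gives 13 each period; deviation gives 24 once then 12 forever.
  13/(1−δ) ≥ 24 + 12δ/(1−δ) ⇒ δ ≥ 11/12.
DeltaCo: cooperation gives 20 each period; deviation gives 39 once then 10 forever.
  δ ≥ 19/29.
Both must hold, so the binding constraint is BluePeak's: δ ≥ 11/12.

11/12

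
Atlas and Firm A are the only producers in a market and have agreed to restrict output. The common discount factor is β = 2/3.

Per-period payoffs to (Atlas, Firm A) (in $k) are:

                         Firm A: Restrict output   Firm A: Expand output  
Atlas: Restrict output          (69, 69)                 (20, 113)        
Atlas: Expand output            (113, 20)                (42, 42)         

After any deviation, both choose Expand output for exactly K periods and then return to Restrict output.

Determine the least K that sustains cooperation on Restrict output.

5

No profitable deviation requires (69−42)(β+…+β^K) ≥ 113−69, i.e. β+…+β^K ≥ 44/27 ≈ 1.6296.
With β = 2/3, the partial sums are K=1: 0.6667, K=2: 1.1111, K=3: 1.4074, K=4: 1.6049, K=5: 1.7366.
K = 5 is the first length at which the sum reaches 1.6296.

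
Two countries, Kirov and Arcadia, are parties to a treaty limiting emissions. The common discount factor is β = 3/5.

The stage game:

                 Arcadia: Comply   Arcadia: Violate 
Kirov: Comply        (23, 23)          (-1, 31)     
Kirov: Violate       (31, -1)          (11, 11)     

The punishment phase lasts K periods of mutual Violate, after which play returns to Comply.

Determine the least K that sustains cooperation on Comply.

2

No profitable deviation requires (23−11)(β+…+β^K) ≥ 31−23, i.e. β+…+β^K ≥ 2/3 ≈ 0.6667.
With β = 3/5, the partial sums are K=1: 0.6000, K=2: 0.9600.
K = 2 is the first length at which the sum reaches 0.6667.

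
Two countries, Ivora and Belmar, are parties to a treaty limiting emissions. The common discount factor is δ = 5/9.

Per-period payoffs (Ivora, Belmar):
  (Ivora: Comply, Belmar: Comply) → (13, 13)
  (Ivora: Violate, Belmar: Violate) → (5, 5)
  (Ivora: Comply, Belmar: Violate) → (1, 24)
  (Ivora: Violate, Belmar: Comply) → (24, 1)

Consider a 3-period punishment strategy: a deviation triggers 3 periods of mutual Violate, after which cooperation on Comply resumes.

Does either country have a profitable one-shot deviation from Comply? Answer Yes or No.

Comparing payoff streams over the 4 periods until play realigns: cooperate → 13(1+δ+…+δ^3); deviate → 24 + 5(δ+…+δ^3).
Cooperation is sustained iff (13−5)(δ+…+δ^3) ≥ 24−13.
δ+…+δ^3 = 5/9·(1−(5/9)^3)/(1−5/9) = 1.0357, and (24−13)/(13−5) = 1.3750.
1.0357 < 1.3750, so cooperation is not sustainable.

Yes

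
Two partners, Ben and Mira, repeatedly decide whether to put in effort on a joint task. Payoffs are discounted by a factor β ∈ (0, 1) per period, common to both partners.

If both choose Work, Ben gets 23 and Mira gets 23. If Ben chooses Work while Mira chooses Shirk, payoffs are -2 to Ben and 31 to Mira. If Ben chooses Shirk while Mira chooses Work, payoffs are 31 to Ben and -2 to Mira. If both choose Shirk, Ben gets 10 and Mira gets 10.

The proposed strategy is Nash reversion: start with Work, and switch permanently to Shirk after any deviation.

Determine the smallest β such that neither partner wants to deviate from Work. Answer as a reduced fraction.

Under grim trigger the critical discount factor is (T−C)/(T−P) with T = 31, C = 23, P = 10.
β* = (31−23)/(31−10) = 8/21.

8/21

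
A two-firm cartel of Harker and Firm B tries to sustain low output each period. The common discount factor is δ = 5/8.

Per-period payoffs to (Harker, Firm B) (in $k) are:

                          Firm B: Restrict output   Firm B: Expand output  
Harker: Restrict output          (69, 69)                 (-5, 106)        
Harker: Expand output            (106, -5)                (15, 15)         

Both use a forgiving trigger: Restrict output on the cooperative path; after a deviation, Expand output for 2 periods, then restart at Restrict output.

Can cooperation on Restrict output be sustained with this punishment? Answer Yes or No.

Yes

IC: δ+…+δ^2 ≥ (106−69)/(69−15) = 37/54.
At δ = 5/8: partial sum = 1.0156 ≥ 0.6852. Cooperation sustainable.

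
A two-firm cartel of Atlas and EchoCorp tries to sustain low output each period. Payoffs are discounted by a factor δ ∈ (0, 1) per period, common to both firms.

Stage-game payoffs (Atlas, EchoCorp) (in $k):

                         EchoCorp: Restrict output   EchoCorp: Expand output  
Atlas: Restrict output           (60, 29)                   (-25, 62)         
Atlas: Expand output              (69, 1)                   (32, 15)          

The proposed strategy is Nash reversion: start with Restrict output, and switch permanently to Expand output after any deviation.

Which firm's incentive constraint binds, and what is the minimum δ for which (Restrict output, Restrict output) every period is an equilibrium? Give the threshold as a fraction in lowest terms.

EchoCorp; δ ≥ 33/47

Atlas's threshold: (69−60)/(69−32) = 9/37.
EchoCorp's threshold: (62−29)/(62−15) = 33/47.
9/37 < 33/47, so EchoCorp binds and δ* = 33/47.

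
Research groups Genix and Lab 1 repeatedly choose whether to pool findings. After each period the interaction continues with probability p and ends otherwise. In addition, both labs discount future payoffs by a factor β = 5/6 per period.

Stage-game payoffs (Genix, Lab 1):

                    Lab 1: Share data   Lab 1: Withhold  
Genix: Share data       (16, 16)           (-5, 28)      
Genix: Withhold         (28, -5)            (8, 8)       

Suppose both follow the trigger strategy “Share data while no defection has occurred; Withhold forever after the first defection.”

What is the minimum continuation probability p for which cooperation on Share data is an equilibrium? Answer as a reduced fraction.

18/25

With continuation probability p and discount β, the effective per-period discount factor is βp.
Grim-trigger IC: βp ≥ (28−16)/(28−8) = 3/5.
So p ≥ (3/5)/(5/6) = 18/25.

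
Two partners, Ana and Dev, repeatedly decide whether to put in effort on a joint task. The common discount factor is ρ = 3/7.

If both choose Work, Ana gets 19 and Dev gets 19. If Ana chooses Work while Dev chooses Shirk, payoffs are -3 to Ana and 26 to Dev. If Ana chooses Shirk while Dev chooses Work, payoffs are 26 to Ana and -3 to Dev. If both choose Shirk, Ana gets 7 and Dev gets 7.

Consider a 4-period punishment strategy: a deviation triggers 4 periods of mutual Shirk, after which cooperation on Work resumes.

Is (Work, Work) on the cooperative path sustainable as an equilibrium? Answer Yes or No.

A one-shot deviation gives 26 now, then 7 for 4 periods, then back to 19.
Gain from deviating: (26−19) today; loss: (19−7) in each of the next 4 periods.
No-deviation condition: (19−7)(ρ+…+ρ^4) ≥ 26−19, i.e. ρ+…+ρ^4 ≥ 7/12.
At ρ = 3/7: ρ+…+ρ^4 = 0.7247 ≥ 0.5833.
So cooperation is sustainable.

Yes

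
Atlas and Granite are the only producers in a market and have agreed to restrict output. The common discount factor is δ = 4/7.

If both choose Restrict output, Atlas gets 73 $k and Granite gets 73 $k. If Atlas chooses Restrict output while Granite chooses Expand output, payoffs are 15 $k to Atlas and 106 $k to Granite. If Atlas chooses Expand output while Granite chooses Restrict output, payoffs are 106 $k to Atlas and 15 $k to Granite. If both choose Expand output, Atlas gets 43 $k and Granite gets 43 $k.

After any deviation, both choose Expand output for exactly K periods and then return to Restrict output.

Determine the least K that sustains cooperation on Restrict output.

4

Need Σ_{k=1}^{K} δ^k ≥ (106−73)/(73−43) = 1.1000 at δ = 4/7.
At K = 3 the sum is 1.0845 < 1.1000; at K = 4 it is 1.1912 ≥ 1.1000.
So the minimum punishment length is K = 4.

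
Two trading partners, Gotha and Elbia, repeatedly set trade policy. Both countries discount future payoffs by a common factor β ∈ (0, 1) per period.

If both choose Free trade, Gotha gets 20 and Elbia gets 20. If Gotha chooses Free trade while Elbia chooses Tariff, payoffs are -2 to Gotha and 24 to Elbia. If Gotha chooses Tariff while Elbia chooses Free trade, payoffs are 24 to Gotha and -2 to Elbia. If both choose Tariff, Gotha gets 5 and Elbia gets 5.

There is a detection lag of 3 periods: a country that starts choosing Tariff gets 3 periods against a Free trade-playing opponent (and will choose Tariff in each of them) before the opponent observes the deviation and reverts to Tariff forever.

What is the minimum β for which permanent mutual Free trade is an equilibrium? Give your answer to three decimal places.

Deviating for the 3 undetected periods gains 24−20 = 4 per period over cooperation, then loses 20−5 = 15 per period forever once punishment starts.
Gain: 4(1 + β + … + β^2); loss: 15·β^3/(1−β).
No profitable deviation ⇔ 4(1−β^3) ≤ 15·β^3, i.e. β^3 ≥ 4/(4+15) = 4/19.
Hence β ≥ (4/19)^(1/3) ≈ 0.595.

0.595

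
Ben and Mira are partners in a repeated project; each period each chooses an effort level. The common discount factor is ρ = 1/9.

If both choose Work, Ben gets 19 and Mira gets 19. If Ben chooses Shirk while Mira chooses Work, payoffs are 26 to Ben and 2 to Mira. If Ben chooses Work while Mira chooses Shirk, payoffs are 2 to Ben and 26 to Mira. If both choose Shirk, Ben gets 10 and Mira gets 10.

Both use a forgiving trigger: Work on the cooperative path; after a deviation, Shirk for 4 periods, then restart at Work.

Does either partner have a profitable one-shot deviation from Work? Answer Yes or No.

A one-shot deviation gives 26 now, then 10 for 4 periods, then back to 19.
Gain from deviating: (26−19) today; loss: (19−10) in each of the next 4 periods.
No-deviation condition: (19−10)(ρ+…+ρ^4) ≥ 26−19, i.e. ρ+…+ρ^4 ≥ 7/9.
At ρ = 1/9: ρ+…+ρ^4 = 0.1250 < 0.7778.
So cooperation is not sustainable.

Yes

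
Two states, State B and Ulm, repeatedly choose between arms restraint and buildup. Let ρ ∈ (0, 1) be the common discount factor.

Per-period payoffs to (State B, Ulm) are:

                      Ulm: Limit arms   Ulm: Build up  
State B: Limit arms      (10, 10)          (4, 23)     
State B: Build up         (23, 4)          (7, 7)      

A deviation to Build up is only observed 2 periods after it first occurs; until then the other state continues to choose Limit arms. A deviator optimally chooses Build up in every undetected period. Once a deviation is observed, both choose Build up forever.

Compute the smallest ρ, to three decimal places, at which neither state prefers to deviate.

A deviator earns 23 for 2 periods, then 7 forever; cooperating earns 10 forever. Multiplying the IC by (1−ρ):
10 ≥ 23(1−ρ^2) + 7ρ^2, so 16·ρ^2 ≥ 13 and ρ^2 ≥ 13/16.
ρ ≥ (13/16)^(1/2) ≈ 0.901.

0.901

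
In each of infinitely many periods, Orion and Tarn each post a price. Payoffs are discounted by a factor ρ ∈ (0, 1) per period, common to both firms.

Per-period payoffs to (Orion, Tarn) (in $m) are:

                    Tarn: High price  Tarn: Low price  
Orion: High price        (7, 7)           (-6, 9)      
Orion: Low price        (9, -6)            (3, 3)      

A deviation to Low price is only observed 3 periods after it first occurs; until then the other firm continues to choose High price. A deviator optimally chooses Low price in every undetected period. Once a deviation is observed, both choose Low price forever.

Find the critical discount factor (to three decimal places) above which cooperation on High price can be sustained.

Deviating for the 3 undetected periods gains 9−7 = 2 per period over cooperation, then loses 7−3 = 4 per period forever once punishment starts.
Gain: 2(1 + ρ + … + ρ^2); loss: 4·ρ^3/(1−ρ).
No profitable deviation ⇔ 2(1−ρ^3) ≤ 4·ρ^3, i.e. ρ^3 ≥ 2/(2+4) = 1/3.
Hence ρ ≥ (1/3)^(1/3) ≈ 0.693.

0.693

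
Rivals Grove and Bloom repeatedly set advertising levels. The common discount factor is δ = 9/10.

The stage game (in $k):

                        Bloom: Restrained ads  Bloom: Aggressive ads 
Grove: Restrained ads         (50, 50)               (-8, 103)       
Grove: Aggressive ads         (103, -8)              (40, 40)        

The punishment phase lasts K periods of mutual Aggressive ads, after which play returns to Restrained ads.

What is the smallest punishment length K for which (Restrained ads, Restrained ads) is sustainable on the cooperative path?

9

Need Σ_{k=1}^{K} δ^k ≥ (103−50)/(50−40) = 5.3000 at δ = 9/10.
At K = 8 the sum is 5.1258 < 5.3000; at K = 9 it is 5.5132 ≥ 5.3000.
So the minimum punishment length is K = 9.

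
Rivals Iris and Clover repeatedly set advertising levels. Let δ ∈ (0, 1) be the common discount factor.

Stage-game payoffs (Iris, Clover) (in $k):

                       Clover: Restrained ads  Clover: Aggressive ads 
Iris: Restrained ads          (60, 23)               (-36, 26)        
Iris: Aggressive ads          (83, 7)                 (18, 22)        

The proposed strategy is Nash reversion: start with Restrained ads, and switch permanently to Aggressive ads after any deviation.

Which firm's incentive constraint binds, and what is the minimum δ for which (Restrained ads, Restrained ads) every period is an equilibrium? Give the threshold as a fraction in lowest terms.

Clover; δ ≥ 3/4

Iris's threshold: (83−60)/(83−18) = 23/65.
Clover's threshold: (26−23)/(26−22) = 3/4.
23/65 < 3/4, so Clover binds and δ* = 3/4.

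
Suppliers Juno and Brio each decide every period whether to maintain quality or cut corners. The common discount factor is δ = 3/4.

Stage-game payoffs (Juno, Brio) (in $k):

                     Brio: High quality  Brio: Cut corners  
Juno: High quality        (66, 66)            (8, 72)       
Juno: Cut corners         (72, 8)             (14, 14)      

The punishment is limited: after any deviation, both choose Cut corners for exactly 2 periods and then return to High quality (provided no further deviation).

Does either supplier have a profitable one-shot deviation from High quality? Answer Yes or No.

No

Comparing payoff streams over the 3 periods until play realigns: cooperate → 66(1+δ+…+δ^2); deviate → 72 + 14(δ+…+δ^2).
Cooperation is sustained iff (66−14)(δ+…+δ^2) ≥ 72−66.
δ+…+δ^2 = 3/4·(1−(3/4)^2)/(1−3/4) = 1.3125, and (72−66)/(66−14) = 0.1154.
1.3125 ≥ 0.1154, so cooperation is sustainable.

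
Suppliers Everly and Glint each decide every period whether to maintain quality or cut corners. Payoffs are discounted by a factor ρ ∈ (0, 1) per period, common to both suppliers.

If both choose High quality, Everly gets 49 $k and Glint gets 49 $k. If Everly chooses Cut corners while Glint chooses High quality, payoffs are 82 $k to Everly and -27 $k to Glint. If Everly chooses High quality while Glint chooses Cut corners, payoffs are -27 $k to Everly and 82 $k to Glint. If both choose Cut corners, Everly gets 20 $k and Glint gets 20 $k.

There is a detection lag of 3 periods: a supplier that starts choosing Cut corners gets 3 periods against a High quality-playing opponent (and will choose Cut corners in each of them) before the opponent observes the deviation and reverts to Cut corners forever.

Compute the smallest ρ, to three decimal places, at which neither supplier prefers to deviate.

Deviating for the 3 undetected periods gains 82−49 = 33 per period over cooperation, then loses 49−20 = 29 per period forever once punishment starts.
Gain: 33(1 + ρ + … + ρ^2); loss: 29·ρ^3/(1−ρ).
No profitable deviation ⇔ 33(1−ρ^3) ≤ 29·ρ^3, i.e. ρ^3 ≥ 33/(33+29) = 33/62.
Hence ρ ≥ (33/62)^(1/3) ≈ 0.810.

0.810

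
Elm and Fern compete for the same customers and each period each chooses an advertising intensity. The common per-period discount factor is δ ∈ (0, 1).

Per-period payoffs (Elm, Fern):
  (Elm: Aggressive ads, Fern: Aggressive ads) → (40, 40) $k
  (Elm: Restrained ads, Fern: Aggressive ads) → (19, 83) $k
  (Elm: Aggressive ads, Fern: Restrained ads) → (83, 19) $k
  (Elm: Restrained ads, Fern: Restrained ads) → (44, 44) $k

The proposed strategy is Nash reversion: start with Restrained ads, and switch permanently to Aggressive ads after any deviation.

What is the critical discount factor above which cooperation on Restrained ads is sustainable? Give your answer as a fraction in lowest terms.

39/43

Under grim trigger the critical discount factor is (T−C)/(T−P) with T = 83, C = 44, P = 40.
δ* = (83−44)/(83−40) = 39/43.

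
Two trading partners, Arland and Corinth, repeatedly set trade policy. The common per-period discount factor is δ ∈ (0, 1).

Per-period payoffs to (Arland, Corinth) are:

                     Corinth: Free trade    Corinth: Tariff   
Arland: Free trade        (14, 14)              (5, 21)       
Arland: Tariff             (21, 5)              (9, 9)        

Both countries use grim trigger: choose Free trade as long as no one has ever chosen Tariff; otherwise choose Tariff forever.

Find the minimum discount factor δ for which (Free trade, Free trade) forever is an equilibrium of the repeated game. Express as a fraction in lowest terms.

7/12

Cooperation forever yields 14 each period: 14/(1−δ).
Deviating yields 21 once, then 9 forever: 21 + 9δ/(1−δ).
No profitable deviation requires 14/(1−δ) ≥ 21 + 9δ/(1−δ).
Multiplying by (1−δ): 14 ≥ 21(1−δ) + 9δ = 21 − 12δ.
So 12δ ≥ 7, i.e. δ ≥ 7/12.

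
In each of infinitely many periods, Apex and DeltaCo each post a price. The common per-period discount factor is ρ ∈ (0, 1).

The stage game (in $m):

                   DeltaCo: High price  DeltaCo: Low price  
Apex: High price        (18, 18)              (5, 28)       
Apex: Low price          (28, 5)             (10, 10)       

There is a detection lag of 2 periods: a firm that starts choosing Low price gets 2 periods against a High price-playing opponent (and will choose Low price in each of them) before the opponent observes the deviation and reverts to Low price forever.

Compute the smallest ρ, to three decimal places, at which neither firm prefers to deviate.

0.745

The best deviation is to choose Low price for all 2 undetected periods, earning 28 each, then 10 forever once detected.
Deviation value: 28(1−ρ^2)/(1−ρ) + 10ρ^2/(1−ρ); cooperation value: 18/(1−ρ).
IC: 18 ≥ 28(1−ρ^2) + 10ρ^2 = 28 − 18ρ^2.
So ρ^2 ≥ 10/18 = 5/9, giving ρ ≥ (5/9)^(1/2) ≈ 0.745.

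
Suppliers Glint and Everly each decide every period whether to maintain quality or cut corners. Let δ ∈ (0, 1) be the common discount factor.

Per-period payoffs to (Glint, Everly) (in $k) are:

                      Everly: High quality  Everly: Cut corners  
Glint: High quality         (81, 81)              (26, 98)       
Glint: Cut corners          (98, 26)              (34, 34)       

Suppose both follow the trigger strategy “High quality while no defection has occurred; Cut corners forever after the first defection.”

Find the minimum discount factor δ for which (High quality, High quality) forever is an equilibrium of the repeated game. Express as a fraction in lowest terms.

81/(1−δ) ≥ 98 + 34δ/(1−δ)
81 ≥ 98 − 64δ
δ ≥ 17/64.

17/64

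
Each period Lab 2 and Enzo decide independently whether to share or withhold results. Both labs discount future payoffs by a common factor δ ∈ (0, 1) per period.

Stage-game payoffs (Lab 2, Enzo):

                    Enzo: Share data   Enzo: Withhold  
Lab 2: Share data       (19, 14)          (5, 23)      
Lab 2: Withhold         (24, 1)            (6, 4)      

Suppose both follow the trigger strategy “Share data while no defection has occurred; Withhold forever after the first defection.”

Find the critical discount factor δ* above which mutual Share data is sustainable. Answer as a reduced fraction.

For Lab 2: deviation gain 24−19 = 5, per-period punishment loss 19−6 = 13. IC gives δ ≥ 5/18.
For Enzo: gain 9, loss 10 per period, so δ ≥ 9/19.
The tighter constraint is Enzo's, so cooperation needs δ ≥ 9/19.

9/19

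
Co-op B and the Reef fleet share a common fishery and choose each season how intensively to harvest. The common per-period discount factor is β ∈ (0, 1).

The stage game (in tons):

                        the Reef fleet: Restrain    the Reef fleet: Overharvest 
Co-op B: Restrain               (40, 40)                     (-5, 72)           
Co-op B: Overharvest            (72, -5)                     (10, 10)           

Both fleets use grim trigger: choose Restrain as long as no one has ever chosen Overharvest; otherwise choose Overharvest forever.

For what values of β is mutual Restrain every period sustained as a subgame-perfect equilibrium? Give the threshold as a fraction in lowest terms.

Under grim trigger the critical discount factor is (T−C)/(T−P) with T = 72, C = 40, P = 10.
β* = (72−40)/(72−10) = 32/62 = 16/31.

16/31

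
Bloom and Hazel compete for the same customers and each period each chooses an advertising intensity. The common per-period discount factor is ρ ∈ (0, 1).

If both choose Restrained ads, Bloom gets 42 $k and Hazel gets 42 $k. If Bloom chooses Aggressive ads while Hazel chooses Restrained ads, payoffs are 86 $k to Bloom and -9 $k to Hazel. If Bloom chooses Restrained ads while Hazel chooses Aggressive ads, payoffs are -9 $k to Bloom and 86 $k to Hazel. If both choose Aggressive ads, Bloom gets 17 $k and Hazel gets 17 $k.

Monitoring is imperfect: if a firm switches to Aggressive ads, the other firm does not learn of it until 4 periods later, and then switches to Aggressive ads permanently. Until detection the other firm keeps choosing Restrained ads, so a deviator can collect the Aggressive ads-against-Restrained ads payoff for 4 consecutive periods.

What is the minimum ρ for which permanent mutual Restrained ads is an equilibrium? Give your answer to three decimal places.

0.894

Deviating for the 4 undetected periods gains 86−42 = 44 per period over cooperation, then loses 42−17 = 25 per period forever once punishment starts.
Gain: 44(1 + ρ + … + ρ^3); loss: 25·ρ^4/(1−ρ).
No profitable deviation ⇔ 44(1−ρ^4) ≤ 25·ρ^4, i.e. ρ^4 ≥ 44/(44+25) = 44/69.
Hence ρ ≥ (44/69)^(1/4) ≈ 0.894.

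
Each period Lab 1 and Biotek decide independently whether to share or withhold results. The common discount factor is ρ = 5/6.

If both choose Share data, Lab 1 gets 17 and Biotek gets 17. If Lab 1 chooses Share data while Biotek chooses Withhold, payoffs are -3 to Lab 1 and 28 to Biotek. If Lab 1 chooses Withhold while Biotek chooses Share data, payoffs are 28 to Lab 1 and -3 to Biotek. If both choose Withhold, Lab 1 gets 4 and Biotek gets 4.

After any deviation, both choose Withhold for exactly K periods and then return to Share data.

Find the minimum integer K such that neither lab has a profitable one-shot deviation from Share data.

Need Σ_{k=1}^{K} ρ^k ≥ (28−17)/(17−4) = 0.8462 at ρ = 5/6.
At K = 1 the sum is 0.8333 < 0.8462; at K = 2 it is 1.5278 ≥ 0.8462.
So the minimum punishment length is K = 2.

2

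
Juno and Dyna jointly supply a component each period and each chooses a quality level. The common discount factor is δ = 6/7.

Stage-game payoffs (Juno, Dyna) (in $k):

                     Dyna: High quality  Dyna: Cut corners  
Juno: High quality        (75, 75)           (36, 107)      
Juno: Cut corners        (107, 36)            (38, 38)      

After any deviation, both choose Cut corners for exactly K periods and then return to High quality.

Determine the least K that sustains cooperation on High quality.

No profitable deviation requires (75−38)(δ+…+δ^K) ≥ 107−75, i.e. δ+…+δ^K ≥ 32/37 ≈ 0.8649.
With δ = 6/7, the partial sums are K=1: 0.8571, K=2: 1.5918.
K = 2 is the first length at which the sum reaches 0.8649.

2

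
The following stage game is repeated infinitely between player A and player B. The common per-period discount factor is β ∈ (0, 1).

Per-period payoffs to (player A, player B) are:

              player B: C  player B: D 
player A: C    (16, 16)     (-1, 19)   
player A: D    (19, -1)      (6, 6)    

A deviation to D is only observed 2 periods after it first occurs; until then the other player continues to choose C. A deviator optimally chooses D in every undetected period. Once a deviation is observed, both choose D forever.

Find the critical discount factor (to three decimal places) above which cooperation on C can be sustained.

The best deviation is to choose D for all 2 undetected periods, earning 19 each, then 6 forever once detected.
Deviation value: 19(1−β^2)/(1−β) + 6β^2/(1−β); cooperation value: 16/(1−β).
IC: 16 ≥ 19(1−β^2) + 6β^2 = 19 − 13β^2.
So β^2 ≥ 3/13, giving β ≥ (3/13)^(1/2) ≈ 0.480.

0.480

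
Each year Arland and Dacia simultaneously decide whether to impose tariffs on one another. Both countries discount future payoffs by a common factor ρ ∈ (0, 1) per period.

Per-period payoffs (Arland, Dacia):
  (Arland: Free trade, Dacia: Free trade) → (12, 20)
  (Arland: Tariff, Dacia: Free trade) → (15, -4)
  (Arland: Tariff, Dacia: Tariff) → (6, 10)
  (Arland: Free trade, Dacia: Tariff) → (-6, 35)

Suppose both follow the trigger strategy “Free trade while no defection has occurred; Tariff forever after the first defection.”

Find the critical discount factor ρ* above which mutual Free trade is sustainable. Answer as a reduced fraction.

3/5

For Arland: deviation gain 15−12 = 3, per-period punishment loss 12−6 = 6. IC gives ρ ≥ 3/9 = 1/3.
For Dacia: gain 15, loss 10 per period, so ρ ≥ 15/25 = 3/5.
The tighter constraint is Dacia's, so cooperation needs ρ ≥ 3/5.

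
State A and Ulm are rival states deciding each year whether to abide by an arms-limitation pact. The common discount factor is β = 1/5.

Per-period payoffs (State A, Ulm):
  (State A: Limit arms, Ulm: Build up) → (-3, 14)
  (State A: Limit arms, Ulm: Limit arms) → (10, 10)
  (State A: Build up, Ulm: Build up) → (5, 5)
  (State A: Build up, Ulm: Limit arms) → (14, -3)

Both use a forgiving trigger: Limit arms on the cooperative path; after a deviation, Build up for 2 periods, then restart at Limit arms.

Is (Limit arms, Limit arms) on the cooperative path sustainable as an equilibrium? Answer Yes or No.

No

A one-shot deviation gives 14 now, then 5 for 2 periods, then back to 10.
Gain from deviating: (14−10) today; loss: (10−5) in each of the next 2 periods.
No-deviation condition: (10−5)(β+…+β^2) ≥ 14−10, i.e. β+…+β^2 ≥ 4/5.
At β = 1/5: β+…+β^2 = 0.2400 < 0.8000.
So cooperation is not sustainable.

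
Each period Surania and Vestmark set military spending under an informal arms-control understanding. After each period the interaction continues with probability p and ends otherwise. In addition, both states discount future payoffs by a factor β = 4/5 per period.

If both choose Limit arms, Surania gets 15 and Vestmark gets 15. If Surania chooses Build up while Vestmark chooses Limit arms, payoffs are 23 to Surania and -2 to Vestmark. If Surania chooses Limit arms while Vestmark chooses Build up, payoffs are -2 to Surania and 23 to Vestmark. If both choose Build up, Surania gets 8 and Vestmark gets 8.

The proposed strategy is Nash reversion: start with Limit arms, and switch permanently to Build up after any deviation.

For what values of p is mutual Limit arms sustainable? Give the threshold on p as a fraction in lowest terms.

2/3

Expected continuation weight on next period's payoff is β·p = 4/5·p, which plays the role of the discount factor.
Cooperation requires 4/5·p ≥ (23−15)/(23−8) = 8/15, hence p ≥ 2/3.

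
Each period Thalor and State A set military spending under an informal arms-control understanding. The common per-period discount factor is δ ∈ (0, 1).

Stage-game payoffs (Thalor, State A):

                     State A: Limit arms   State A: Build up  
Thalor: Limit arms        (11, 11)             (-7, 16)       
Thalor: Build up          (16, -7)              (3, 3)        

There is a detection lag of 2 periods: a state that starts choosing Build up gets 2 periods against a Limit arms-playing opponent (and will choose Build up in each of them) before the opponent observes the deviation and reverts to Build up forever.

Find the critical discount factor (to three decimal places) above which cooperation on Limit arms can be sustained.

A deviator earns 16 for 2 periods, then 3 forever; cooperating earns 11 forever. Multiplying the IC by (1−δ):
11 ≥ 16(1−δ^2) + 3δ^2, so 13·δ^2 ≥ 5 and δ^2 ≥ 5/13.
δ ≥ (5/13)^(1/2) ≈ 0.620.

0.620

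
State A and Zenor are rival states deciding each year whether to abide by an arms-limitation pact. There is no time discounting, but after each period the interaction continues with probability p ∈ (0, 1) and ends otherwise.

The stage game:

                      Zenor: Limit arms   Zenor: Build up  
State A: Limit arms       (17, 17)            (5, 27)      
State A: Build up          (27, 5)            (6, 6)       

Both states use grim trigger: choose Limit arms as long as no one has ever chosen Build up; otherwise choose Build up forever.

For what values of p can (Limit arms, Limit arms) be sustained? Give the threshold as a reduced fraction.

10/21

With no time discounting, the continuation probability p plays the role of the discount factor.
Grim-trigger IC: 17/(1−p) ≥ 27 + 6p/(1−p) ⇒ p ≥ (27−17)/(27−6) = 10/21.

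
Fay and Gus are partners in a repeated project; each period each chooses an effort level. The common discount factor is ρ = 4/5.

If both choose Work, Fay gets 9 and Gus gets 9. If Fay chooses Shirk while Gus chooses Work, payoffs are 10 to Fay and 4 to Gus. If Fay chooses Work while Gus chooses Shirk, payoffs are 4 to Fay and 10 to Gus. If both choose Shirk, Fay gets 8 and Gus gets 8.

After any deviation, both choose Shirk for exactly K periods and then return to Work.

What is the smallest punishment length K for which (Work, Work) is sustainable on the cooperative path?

2

Need Σ_{k=1}^{K} ρ^k ≥ (10−9)/(9−8) = 1.0000 at ρ = 4/5.
At K = 1 the sum is 0.8000 < 1.0000; at K = 2 it is 1.4400 ≥ 1.0000.
So the minimum punishment length is K = 2.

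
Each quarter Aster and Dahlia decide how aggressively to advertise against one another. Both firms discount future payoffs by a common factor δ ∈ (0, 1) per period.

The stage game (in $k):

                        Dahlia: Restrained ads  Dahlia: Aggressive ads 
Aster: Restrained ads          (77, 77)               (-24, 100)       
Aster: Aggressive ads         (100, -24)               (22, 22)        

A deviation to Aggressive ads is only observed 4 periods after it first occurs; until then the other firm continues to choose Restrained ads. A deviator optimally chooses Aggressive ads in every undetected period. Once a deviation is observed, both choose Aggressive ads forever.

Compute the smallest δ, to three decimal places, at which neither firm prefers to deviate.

0.737

A deviator earns 100 for 4 periods, then 22 forever; cooperating earns 77 forever. Multiplying the IC by (1−δ):
77 ≥ 100(1−δ^4) + 22δ^4, so 78·δ^4 ≥ 23 and δ^4 ≥ 23/78.
δ ≥ (23/78)^(1/4) ≈ 0.737.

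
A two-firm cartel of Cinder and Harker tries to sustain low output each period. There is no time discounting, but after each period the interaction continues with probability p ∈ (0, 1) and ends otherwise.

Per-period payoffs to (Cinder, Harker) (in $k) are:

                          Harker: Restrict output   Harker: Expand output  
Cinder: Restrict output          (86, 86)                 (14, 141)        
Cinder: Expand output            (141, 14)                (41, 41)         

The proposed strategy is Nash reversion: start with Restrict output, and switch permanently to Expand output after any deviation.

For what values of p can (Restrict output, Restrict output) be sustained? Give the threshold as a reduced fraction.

Expected cooperation value is 86 + p·86 + p²·86 + … = 86/(1−p); deviation gives 141 + p·41/(1−p).
86 ≥ 141(1−p) + 41p ⇒ 100p ≥ 55 ⇒ p ≥ 55/100 = 11/20.

11/20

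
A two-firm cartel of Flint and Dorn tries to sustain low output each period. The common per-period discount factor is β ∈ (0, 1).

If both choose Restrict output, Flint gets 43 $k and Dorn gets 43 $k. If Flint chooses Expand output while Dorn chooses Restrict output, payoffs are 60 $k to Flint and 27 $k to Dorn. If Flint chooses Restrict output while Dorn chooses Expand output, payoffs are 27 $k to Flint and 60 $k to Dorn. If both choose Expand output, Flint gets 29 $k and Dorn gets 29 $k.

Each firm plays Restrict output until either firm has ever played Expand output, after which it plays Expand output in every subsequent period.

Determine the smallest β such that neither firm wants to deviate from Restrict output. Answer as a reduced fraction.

17/31

43/(1−β) ≥ 60 + 29β/(1−β)
43 ≥ 60 − 31β
β ≥ 17/31.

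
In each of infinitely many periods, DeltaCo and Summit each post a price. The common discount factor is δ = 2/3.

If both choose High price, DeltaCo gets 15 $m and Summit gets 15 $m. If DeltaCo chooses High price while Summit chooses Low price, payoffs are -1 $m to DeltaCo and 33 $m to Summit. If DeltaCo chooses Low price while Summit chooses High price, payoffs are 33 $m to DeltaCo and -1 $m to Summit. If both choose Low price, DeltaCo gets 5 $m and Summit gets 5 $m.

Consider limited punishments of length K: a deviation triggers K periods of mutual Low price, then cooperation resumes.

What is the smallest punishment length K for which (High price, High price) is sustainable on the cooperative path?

IC: δ(1−δ^K)/(1−δ) ≥ (33−15)/(15−5) = 9/5.
With δ = 2/3: need 1 − δ^K ≥ 9/5·(1−2/3)/(2/3), i.e. δ^K ≤ 0.1000.
Since (2/3)^5 = 0.1317 and (2/3)^6 = 0.0878, the smallest such K is 6.

6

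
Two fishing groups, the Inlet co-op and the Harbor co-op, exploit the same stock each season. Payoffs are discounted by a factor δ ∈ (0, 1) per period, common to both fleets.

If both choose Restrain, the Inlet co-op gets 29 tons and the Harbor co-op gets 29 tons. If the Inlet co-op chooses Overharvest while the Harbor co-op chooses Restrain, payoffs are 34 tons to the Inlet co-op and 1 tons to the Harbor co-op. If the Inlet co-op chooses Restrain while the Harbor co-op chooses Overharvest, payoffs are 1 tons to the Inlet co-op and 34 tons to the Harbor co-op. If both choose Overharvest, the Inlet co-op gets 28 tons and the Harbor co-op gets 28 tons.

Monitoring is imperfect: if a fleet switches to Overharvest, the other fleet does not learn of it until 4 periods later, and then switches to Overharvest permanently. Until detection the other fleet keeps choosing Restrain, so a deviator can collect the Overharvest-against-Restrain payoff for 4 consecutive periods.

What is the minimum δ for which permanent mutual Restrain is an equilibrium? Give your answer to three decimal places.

0.955

Deviating for the 4 undetected periods gains 34−29 = 5 per period over cooperation, then loses 29−28 = 1 per period forever once punishment starts.
Gain: 5(1 + δ + … + δ^3); loss: 1·δ^4/(1−δ).
No profitable deviation ⇔ 5(1−δ^4) ≤ 1·δ^4, i.e. δ^4 ≥ 5/(5+1) = 5/6.
Hence δ ≥ (5/6)^(1/4) ≈ 0.955.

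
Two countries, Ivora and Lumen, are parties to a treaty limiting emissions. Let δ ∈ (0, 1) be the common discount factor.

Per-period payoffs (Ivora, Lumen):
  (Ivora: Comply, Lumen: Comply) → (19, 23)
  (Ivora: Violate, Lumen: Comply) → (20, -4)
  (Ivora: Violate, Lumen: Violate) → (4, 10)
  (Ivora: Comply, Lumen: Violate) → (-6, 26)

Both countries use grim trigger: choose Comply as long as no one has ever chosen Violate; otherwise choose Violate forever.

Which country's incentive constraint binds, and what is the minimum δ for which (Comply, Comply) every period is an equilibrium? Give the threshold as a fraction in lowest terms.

Lumen; δ ≥ 3/16

Ivora's threshold: (20−19)/(20−4) = 1/16.
Lumen's threshold: (26−23)/(26−10) = 3/16.
1/16 < 3/16, so Lumen binds and δ* = 3/16.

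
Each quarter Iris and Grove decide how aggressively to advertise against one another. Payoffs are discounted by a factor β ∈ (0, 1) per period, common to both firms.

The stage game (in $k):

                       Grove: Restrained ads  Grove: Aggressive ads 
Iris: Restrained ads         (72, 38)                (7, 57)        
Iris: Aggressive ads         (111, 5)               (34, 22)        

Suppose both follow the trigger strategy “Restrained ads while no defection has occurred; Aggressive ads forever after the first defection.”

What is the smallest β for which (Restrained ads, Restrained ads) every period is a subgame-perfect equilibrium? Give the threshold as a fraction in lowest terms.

Iris's threshold: (111−72)/(111−34) = 39/77.
Grove's threshold: (57−38)/(57−22) = 19/35.
39/77 < 19/35, so Grove binds and β* = 19/35.

19/35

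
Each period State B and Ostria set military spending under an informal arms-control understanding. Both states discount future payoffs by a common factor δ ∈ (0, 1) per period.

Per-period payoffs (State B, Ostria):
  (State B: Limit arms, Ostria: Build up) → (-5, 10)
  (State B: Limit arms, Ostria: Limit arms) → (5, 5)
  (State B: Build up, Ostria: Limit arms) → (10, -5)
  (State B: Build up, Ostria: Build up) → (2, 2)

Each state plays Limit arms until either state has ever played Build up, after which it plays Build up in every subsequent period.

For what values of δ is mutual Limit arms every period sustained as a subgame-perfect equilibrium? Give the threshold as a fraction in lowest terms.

5/8

5/(1−δ) ≥ 10 + 2δ/(1−δ)
5 ≥ 10 − 8δ
δ ≥ 5/8.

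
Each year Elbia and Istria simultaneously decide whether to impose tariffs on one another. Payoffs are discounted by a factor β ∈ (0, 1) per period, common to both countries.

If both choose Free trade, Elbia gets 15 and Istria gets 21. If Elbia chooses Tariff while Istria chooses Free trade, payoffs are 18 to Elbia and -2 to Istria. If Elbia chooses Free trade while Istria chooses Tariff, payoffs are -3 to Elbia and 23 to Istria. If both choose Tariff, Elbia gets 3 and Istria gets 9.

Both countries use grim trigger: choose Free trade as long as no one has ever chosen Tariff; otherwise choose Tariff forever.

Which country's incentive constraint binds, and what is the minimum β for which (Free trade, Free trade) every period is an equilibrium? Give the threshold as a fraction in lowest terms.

For Elbia: deviation gain 18−15 = 3, per-period punishment loss 15−3 = 12. IC gives β ≥ 3/15 = 1/5.
For Istria: gain 2, loss 12 per period, so β ≥ 2/14 = 1/7.
The tighter constraint is Elbia's, so cooperation needs β ≥ 1/5.

Elbia; β ≥ 1/5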